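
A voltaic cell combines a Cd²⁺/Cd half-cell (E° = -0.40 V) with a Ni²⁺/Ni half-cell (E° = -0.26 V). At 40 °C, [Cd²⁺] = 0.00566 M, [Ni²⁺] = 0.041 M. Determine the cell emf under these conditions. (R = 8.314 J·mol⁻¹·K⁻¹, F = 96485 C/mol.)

0.167 V

The Ni²⁺/Ni couple has the higher reduction potential and acts as the cathode, so E°_cell = -0.26 − (-0.40) = 0.14 V.
Balancing electrons gives n = 2; the reaction quotient is Q = [Cd²⁺]/[Ni²⁺] = 0.138.
E = E° − (RT/nF) ln Q = 0.14 − (8.314×313)/(2×96485) × (-1.980) = 0.140 + 0.027 = 0.167 V.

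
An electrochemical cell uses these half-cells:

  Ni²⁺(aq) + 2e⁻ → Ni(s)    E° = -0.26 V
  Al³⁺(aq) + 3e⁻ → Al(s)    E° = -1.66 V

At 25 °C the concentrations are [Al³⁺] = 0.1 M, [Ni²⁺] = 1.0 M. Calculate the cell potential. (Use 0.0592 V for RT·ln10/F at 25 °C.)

1.42 V

The Ni²⁺/Ni couple has the higher reduction potential and acts as the cathode, so E°_cell = -0.26 − (-1.66) = 1.40 V.
Balancing electrons gives n = 6; the reaction quotient is Q = [Al³⁺]^2/[Ni²⁺]^3 = 0.0100.
At 25 °C, E = E° − (0.0592/n) log Q = 1.40 − (0.0592/6)(-2.000) = 1.400 + 0.020 = 1.420 V.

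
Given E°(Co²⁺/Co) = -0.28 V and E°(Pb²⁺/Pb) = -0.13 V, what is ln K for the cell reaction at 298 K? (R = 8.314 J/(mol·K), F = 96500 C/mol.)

ln K = 11.7

E°_cell = -0.13 − (-0.28) = 0.15 V, with n = 2 electrons transferred.
At equilibrium E = 0, so the Nernst equation gives ln K = nFE°/RT = (2)(96500)(0.15)/((8.314)(298)) = 11.68.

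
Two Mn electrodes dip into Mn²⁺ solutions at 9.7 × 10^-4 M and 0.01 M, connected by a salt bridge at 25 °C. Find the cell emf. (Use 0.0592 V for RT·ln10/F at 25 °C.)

Both half-cells are Mn²⁺/Mn, so E°_cell = 0. The concentrated side is the cathode; the cell reaction moves Mn²⁺ from high to low concentration with n = 2.
Q = [Mn²⁺]_dilute/[Mn²⁺]_conc = 9.7 × 10^-4/0.01 = 0.0970.
E = 0 − (0.0592/2) log Q = −(0.0592/2)(-1.013) = 0.0300 V.

0.030 V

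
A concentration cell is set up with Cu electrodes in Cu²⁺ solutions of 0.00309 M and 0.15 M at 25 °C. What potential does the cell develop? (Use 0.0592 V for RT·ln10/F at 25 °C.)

0.050 V

Both half-cells are Cu²⁺/Cu, so E°_cell = 0. The concentrated side is the cathode; the cell reaction moves Cu²⁺ from high to low concentration with n = 2.
Q = [Cu²⁺]_dilute/[Cu²⁺]_conc = 0.00309/0.15 = 0.0206.
E = 0 − (0.0592/2) log Q = −(0.0592/2)(-1.686) = 0.0499 V.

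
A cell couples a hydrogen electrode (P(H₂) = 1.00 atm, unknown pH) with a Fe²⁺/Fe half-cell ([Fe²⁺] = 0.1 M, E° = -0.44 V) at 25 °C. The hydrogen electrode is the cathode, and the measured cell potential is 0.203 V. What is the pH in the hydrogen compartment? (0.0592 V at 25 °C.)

E°_cell = 0.44 V and n = 2.
log Q = n(E° − E)/0.0592 = 2×(0.44 − 0.203)/0.0592 = 8.007.
With Q = [Fe²⁺]·P(H₂) / [H⁺]^2, solving for [H⁺] gives log[H⁺] = -4.503, so pH = 4.50.

pH = 4.50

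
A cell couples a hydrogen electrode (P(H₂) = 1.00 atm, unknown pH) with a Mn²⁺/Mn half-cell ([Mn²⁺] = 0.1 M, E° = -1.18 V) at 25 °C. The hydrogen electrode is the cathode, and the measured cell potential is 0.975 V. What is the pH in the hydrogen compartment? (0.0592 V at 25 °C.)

E°_cell = 1.18 V and n = 2.
log Q = n(E° − E)/0.0592 = 2×(1.18 − 0.975)/0.0592 = 6.926.
With Q = [Mn²⁺]·P(H₂) / [H⁺]^2, solving for [H⁺] gives log[H⁺] = -3.963, so pH = 3.96.

pH = 3.96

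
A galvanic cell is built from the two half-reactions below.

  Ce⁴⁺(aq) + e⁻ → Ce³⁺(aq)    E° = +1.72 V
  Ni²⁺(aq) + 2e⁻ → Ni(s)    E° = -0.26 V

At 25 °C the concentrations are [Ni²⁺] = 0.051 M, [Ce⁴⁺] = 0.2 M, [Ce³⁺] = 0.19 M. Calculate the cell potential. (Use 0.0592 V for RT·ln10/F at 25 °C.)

2.02 V

The Ce⁴⁺/Ce³⁺ couple has the higher reduction potential and acts as the cathode, so E°_cell = +1.72 − (-0.26) = 1.98 V.
Balancing electrons gives n = 2; the reaction quotient is Q = [Ni²⁺]·[Ce³⁺]^2/[Ce⁴⁺]^2 = 0.0460.
At 25 °C, E = E° − (0.0592/n) log Q = 1.98 − (0.0592/2)(-1.337) = 1.980 + 0.040 = 2.020 V.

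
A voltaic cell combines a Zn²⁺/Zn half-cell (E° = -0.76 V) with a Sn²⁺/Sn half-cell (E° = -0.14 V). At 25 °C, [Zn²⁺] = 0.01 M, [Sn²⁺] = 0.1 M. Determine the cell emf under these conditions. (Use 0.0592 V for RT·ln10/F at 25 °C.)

The Sn²⁺/Sn couple has the higher reduction potential and acts as the cathode, so E°_cell = -0.14 − (-0.76) = 0.62 V.
Balancing electrons gives n = 2; the reaction quotient is Q = [Zn²⁺]/[Sn²⁺] = 0.100.
At 25 °C, E = E° − (0.0592/n) log Q = 0.62 − (0.0592/2)(-1.000) = 0.620 + 0.030 = 0.650 V.

0.650 V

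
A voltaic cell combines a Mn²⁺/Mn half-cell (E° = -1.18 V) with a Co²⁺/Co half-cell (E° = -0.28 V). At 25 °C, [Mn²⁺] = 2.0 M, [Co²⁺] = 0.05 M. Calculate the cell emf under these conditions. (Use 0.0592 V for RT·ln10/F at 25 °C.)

0.853 V

The Co²⁺/Co couple has the higher reduction potential and acts as the cathode, so E°_cell = -0.28 − (-1.18) = 0.90 V.
Balancing electrons gives n = 2; the reaction quotient is Q = [Mn²⁺]/[Co²⁺] = 40.0.
At 25 °C, E = E° − (0.0592/n) log Q = 0.90 − (0.0592/2)(1.602) = 0.900 − 0.047 = 0.853 V.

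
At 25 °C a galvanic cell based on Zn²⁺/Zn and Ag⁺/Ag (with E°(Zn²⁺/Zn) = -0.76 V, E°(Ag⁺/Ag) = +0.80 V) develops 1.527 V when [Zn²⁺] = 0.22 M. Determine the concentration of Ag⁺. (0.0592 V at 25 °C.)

From the Nernst equation, log Q = n(E° − E)/0.0592 = 2(1.56 − 1.527)/0.0592 = 1.115, so Q = 13.0.
With Q = [Zn²⁺]/[Ag⁺]^2 and the known concentrations, [Ag⁺]^2 in the denominator gives [Ag⁺] = 0.13 M.

0.13 M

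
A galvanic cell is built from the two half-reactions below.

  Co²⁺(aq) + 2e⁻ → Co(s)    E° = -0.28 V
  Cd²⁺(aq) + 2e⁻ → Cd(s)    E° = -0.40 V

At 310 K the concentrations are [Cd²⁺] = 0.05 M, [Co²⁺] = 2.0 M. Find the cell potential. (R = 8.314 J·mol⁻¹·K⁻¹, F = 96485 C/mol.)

0.169 V

The Co²⁺/Co couple has the higher reduction potential and acts as the cathode, so E°_cell = -0.28 − (-0.40) = 0.12 V.
Balancing electrons gives n = 2; the reaction quotient is Q = [Cd²⁺]/[Co²⁺] = 0.0250.
E = E° − (RT/nF) ln Q = 0.12 − (8.314×310)/(2×96485) × (-3.689) = 0.120 + 0.049 = 0.169 V.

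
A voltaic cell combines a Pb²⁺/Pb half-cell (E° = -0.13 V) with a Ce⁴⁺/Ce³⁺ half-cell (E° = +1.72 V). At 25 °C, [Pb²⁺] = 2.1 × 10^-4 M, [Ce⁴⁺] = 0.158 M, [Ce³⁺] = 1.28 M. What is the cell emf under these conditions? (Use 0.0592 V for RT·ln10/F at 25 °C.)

1.91 V

The Ce⁴⁺/Ce³⁺ couple has the higher reduction potential and acts as the cathode, so E°_cell = +1.72 − (-0.13) = 1.85 V.
Balancing electrons gives n = 2; the reaction quotient is Q = [Pb²⁺]·[Ce³⁺]^2/[Ce⁴⁺]^2 = 0.0138.
At 25 °C, E = E° − (0.0592/n) log Q = 1.85 − (0.0592/2)(-1.861) = 1.850 + 0.055 = 1.905 V.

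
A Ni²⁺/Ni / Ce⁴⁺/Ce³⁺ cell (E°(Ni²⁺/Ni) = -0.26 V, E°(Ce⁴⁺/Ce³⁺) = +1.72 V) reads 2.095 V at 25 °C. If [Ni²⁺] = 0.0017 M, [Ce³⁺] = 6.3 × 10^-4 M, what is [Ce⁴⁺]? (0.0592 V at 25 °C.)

From the Nernst equation, log Q = n(E° − E)/0.0592 = 2(1.98 − 2.095)/0.0592 = -3.885, so Q = 1.3 × 10^-4.
With Q = [Ni²⁺]·[Ce³⁺]^2/[Ce⁴⁺]^2 and the known concentrations, [Ce⁴⁺]^2 in the denominator gives [Ce⁴⁺] = 0.0023 M.

0.0023 M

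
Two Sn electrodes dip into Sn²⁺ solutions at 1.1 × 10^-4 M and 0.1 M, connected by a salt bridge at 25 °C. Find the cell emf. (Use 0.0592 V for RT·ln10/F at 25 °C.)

0.088 V

Both half-cells are Sn²⁺/Sn, so E°_cell = 0. The concentrated side is the cathode; the cell reaction moves Sn²⁺ from high to low concentration with n = 2.
Q = [Sn²⁺]_dilute/[Sn²⁺]_conc = 1.1 × 10^-4/0.1 = 0.00110.
E = 0 − (0.0592/2) log Q = −(0.0592/2)(-2.959) = 0.0876 V.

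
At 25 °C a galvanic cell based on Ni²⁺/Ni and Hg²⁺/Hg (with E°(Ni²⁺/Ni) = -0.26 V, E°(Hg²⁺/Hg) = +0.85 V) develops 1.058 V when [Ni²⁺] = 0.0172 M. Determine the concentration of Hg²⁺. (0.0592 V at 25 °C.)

3 × 10^-4 M

From the Nernst equation, log Q = n(E° − E)/0.0592 = 2(1.11 − 1.058)/0.0592 = 1.757, so Q = 57.1.
With Q = [Ni²⁺]/[Hg²⁺] and the known concentrations, [Hg²⁺] in the denominator gives [Hg²⁺] = 3 × 10^-4 M.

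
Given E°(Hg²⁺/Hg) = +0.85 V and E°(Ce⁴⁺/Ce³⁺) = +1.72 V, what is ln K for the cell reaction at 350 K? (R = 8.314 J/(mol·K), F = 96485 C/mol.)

ln K = 57.7

E°_cell = +1.72 − (+0.85) = 0.87 V, with n = 2 electrons transferred.
At equilibrium E = 0, so the Nernst equation gives ln K = nFE°/RT = (2)(96485)(0.87)/((8.314)(350)) = 57.69.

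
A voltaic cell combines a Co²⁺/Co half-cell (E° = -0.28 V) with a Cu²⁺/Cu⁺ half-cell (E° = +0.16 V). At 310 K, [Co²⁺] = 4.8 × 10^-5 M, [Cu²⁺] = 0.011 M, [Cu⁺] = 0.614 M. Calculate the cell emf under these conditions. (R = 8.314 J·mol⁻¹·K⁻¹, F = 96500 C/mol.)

0.465 V

The Cu²⁺/Cu⁺ couple has the higher reduction potential and acts as the cathode, so E°_cell = +0.16 − (-0.28) = 0.44 V.
Balancing electrons gives n = 2; the reaction quotient is Q = [Co²⁺]·[Cu⁺]^2/[Cu²⁺]^2 = 0.150.
E = E° − (RT/nF) ln Q = 0.44 − (8.314×310)/(2×96500) × (-1.900) = 0.440 + 0.025 = 0.465 V.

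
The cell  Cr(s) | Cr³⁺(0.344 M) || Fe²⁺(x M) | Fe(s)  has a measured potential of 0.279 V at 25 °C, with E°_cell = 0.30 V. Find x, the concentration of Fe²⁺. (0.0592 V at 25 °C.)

0.096 M

From the Nernst equation, log Q = n(E° − E)/0.0592 = 6(0.30 − 0.279)/0.0592 = 2.128, so Q = 134.
With Q = [Cr³⁺]^2/[Fe²⁺]^3 and the known concentrations, [Fe²⁺]^3 in the denominator gives [Fe²⁺] = 0.096 M.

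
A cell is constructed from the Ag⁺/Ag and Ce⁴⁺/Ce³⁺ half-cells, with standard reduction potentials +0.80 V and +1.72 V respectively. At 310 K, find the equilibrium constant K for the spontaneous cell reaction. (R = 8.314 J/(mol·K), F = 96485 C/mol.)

9.1 × 10^14

E°_cell = +1.72 − (+0.80) = 0.92 V, with n = 1 electron transferred.
At equilibrium E = 0, so the Nernst equation gives ln K = nFE°/RT = (1)(96485)(0.92)/((8.314)(310)) = 34.44.
K = e^34.44 = 9.1 × 10^14.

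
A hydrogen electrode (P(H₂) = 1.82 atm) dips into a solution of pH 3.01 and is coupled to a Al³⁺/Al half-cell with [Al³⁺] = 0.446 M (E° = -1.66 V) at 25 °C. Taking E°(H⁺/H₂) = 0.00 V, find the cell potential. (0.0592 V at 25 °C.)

The hydrogen couple is the cathode, so E°_cell = 1.66 V; n = 6.
[H⁺] = 10^(−3.01) = 9.8 × 10^-4 M, and Q = [Al³⁺]^2·P(H₂)^3 / [H⁺]^6 = 1.38 × 10^18.
E = E° − (0.0592/6) log Q = 1.66 − (0.0592/6)(18.139) = 1.481 V.

1.48 V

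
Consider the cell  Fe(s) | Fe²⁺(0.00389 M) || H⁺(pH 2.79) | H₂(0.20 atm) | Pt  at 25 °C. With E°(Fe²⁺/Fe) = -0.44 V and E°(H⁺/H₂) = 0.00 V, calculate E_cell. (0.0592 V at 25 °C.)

0.37 V

The hydrogen couple is the cathode, so E°_cell = 0.44 V; n = 2.
[H⁺] = 10^(−2.79) = 0.0016 M, and Q = [Fe²⁺]·P(H₂) / [H⁺]^2 = 296.
E = E° − (0.0592/2) log Q = 0.44 − (0.0592/2)(2.471) = 0.367 V.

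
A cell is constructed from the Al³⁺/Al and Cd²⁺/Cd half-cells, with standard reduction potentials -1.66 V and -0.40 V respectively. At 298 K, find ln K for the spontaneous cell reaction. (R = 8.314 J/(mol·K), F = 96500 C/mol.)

E°_cell = -0.40 − (-1.66) = 1.26 V, with n = 6 electrons transferred.
At equilibrium E = 0, so the Nernst equation gives ln K = nFE°/RT = (6)(96500)(1.26)/((8.314)(298)) = 294.46.

ln K = 294.5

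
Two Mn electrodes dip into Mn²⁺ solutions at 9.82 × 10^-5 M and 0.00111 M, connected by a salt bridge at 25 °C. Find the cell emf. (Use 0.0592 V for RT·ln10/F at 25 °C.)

0.031 V

Both half-cells are Mn²⁺/Mn, so E°_cell = 0. The concentrated side is the cathode; the cell reaction moves Mn²⁺ from high to low concentration with n = 2.
Q = [Mn²⁺]_dilute/[Mn²⁺]_conc = 9.82 × 10^-5/0.00111 = 0.0885.
E = 0 − (0.0592/2) log Q = −(0.0592/2)(-1.053) = 0.0312 V.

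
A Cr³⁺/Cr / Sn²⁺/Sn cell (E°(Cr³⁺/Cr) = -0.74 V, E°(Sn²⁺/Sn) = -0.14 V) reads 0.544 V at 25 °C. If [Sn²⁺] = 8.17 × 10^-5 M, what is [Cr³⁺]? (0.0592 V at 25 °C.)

5.1 × 10^-4 M

From the Nernst equation, log Q = n(E° − E)/0.0592 = 6(0.60 − 0.544)/0.0592 = 5.676, so Q = 4.74 × 10^5.
With Q = [Cr³⁺]^2/[Sn²⁺]^3 and the known concentrations, [Cr³⁺]^2 in the numerator gives [Cr³⁺] = 5.1 × 10^-4 M.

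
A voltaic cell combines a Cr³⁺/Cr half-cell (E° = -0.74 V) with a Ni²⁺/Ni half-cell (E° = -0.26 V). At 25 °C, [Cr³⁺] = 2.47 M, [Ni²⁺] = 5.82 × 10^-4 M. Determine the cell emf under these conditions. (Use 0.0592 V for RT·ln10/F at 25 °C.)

0.376 V

The Ni²⁺/Ni couple has the higher reduction potential and acts as the cathode, so E°_cell = -0.26 − (-0.74) = 0.48 V.
Balancing electrons gives n = 6; the reaction quotient is Q = [Cr³⁺]^2/[Ni²⁺]^3 = 3.09 × 10^10.
At 25 °C, E = E° − (0.0592/n) log Q = 0.48 − (0.0592/6)(10.491) = 0.480 − 0.104 = 0.376 V.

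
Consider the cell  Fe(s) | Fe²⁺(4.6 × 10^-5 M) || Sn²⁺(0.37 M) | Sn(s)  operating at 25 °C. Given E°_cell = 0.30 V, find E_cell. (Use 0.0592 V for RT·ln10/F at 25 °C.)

Balancing electrons gives n = 2; the reaction quotient is Q = [Fe²⁺]/[Sn²⁺] = 1.24 × 10^-4.
At 25 °C, E = E° − (0.0592/n) log Q = 0.30 − (0.0592/2)(-3.905) = 0.300 + 0.116 = 0.416 V.

0.416 V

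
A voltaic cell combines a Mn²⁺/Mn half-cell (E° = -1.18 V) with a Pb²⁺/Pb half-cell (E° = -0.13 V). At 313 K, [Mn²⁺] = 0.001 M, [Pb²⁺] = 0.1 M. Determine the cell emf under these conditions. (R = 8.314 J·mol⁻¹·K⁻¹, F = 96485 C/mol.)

1.11 V

The Pb²⁺/Pb couple has the higher reduction potential and acts as the cathode, so E°_cell = -0.13 − (-1.18) = 1.05 V.
Balancing electrons gives n = 2; the reaction quotient is Q = [Mn²⁺]/[Pb²⁺] = 0.0100.
E = E° − (RT/nF) ln Q = 1.05 − (8.314×313)/(2×96485) × (-4.605) = 1.050 + 0.062 = 1.112 V.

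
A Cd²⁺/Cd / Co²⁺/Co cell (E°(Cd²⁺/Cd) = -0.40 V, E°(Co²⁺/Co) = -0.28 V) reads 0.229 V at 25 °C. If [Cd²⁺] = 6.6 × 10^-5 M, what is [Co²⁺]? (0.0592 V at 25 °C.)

From the Nernst equation, log Q = n(E° − E)/0.0592 = 2(0.12 − 0.229)/0.0592 = -3.682, so Q = 2.08 × 10^-4.
With Q = [Cd²⁺]/[Co²⁺] and the known concentrations, [Co²⁺] in the denominator gives [Co²⁺] = 0.32 M.

0.32 M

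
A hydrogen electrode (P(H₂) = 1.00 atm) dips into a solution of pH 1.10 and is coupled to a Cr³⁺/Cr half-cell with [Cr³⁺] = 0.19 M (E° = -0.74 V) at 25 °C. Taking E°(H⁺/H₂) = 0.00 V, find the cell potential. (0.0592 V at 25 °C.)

The hydrogen couple is the cathode, so E°_cell = 0.74 V; n = 6.
[H⁺] = 10^(−1.10) = 0.079 M, and Q = [Cr³⁺]^2·P(H₂)^3 / [H⁺]^6 = 1.44 × 10^5.
E = E° − (0.0592/6) log Q = 0.74 − (0.0592/6)(5.158) = 0.689 V.

0.69 V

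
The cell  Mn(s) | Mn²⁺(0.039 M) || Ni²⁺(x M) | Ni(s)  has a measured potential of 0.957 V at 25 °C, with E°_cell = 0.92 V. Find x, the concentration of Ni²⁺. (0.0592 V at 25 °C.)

From the Nernst equation, log Q = n(E° − E)/0.0592 = 2(0.92 − 0.957)/0.0592 = -1.250, so Q = 0.0562.
With Q = [Mn²⁺]/[Ni²⁺] and the known concentrations, [Ni²⁺] in the denominator gives [Ni²⁺] = 0.69 M.

0.69 M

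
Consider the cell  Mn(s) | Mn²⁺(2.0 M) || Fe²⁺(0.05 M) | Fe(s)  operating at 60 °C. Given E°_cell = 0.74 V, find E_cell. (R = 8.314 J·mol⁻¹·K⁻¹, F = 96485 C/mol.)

Balancing electrons gives n = 2; the reaction quotient is Q = [Mn²⁺]/[Fe²⁺] = 40.0.
E = E° − (RT/nF) ln Q = 0.74 − (8.314×333)/(2×96485) × (3.689) = 0.740 − 0.053 = 0.687 V.

0.687 V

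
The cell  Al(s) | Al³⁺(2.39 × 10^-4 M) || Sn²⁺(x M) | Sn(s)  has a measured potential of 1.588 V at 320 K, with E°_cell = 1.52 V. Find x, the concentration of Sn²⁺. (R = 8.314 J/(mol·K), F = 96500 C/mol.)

From the Nernst equation, ln Q = nF(E° − E)/RT = 6×96500×(1.52 − 1.588)/(8.314×320) = -14.799, so Q = 3.74 × 10^-7.
With Q = [Al³⁺]^2/[Sn²⁺]^3 and the known concentrations, [Sn²⁺]^3 in the denominator gives [Sn²⁺] = 0.53 M.

0.53 M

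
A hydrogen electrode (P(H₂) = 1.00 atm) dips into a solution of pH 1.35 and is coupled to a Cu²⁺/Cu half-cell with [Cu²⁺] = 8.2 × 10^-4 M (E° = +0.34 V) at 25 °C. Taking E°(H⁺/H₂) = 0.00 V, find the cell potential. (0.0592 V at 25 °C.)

0.33 V

The Cu²⁺/Cu couple is the cathode, so E°_cell = 0.34 V; n = 2.
[H⁺] = 10^(−1.35) = 0.045 M, and Q = [H⁺]^2 / ([Cu²⁺]·P(H₂)) = 2.43.
E = E° − (0.0592/2) log Q = 0.34 − (0.0592/2)(0.386) = 0.329 V.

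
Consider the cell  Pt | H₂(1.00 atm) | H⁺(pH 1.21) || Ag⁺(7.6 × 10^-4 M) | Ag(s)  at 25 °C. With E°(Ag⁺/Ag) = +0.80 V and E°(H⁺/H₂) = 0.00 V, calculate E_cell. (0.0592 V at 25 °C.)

The Ag⁺/Ag couple is the cathode, so E°_cell = 0.80 V; n = 2.
[H⁺] = 10^(−1.21) = 0.062 M, and Q = [H⁺]^2 / ([Ag⁺]^2·P(H₂)) = 6580.
E = E° − (0.0592/2) log Q = 0.80 − (0.0592/2)(3.818) = 0.687 V.

0.69 V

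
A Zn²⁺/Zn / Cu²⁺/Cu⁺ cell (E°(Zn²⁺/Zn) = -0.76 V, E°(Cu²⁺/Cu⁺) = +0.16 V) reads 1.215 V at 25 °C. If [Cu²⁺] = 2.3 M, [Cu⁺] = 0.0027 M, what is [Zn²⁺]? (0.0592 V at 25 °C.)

7.8 × 10^-5 M

From the Nernst equation, log Q = n(E° − E)/0.0592 = 2(0.92 − 1.215)/0.0592 = -9.966, so Q = 1.08 × 10^-10.
With Q = [Zn²⁺]·[Cu⁺]^2/[Cu²⁺]^2 and the known concentrations, [Zn²⁺] in the numerator gives [Zn²⁺] = 7.8 × 10^-5 M.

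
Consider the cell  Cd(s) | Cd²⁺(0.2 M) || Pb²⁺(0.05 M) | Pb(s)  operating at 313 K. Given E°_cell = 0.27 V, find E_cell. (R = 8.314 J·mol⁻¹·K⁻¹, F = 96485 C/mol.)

Balancing electrons gives n = 2; the reaction quotient is Q = [Cd²⁺]/[Pb²⁺] = 4.00.
E = E° − (RT/nF) ln Q = 0.27 − (8.314×313)/(2×96485) × (1.386) = 0.270 − 0.019 = 0.251 V.

0.251 V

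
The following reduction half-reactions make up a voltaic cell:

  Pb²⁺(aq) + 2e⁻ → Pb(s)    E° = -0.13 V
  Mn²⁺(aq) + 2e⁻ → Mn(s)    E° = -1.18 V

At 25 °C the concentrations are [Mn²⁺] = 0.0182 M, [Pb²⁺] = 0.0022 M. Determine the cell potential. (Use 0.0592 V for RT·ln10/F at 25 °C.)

The Pb²⁺/Pb couple has the higher reduction potential and acts as the cathode, so E°_cell = -0.13 − (-1.18) = 1.05 V.
Balancing electrons gives n = 2; the reaction quotient is Q = [Mn²⁺]/[Pb²⁺] = 8.27.
At 25 °C, E = E° − (0.0592/n) log Q = 1.05 − (0.0592/2)(0.918) = 1.050 − 0.027 = 1.023 V.

1.02 V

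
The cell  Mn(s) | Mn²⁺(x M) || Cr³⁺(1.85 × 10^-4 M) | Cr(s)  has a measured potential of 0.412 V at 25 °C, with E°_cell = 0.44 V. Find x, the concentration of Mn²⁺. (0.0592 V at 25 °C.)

From the Nernst equation, log Q = n(E° − E)/0.0592 = 6(0.44 − 0.412)/0.0592 = 2.838, so Q = 688.
With Q = [Mn²⁺]^3/[Cr³⁺]^2 and the known concentrations, [Mn²⁺]^3 in the numerator gives [Mn²⁺] = 0.029 M.

0.029 M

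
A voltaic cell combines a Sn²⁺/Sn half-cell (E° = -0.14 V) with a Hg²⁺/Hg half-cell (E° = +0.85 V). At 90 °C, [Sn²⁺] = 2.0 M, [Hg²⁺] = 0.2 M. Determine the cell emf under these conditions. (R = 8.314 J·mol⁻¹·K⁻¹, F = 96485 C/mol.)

0.954 V

The Hg²⁺/Hg couple has the higher reduction potential and acts as the cathode, so E°_cell = +0.85 − (-0.14) = 0.99 V.
Balancing electrons gives n = 2; the reaction quotient is Q = [Sn²⁺]/[Hg²⁺] = 10.0.
E = E° − (RT/nF) ln Q = 0.99 − (8.314×363)/(2×96485) × (2.303) = 0.990 − 0.036 = 0.954 V.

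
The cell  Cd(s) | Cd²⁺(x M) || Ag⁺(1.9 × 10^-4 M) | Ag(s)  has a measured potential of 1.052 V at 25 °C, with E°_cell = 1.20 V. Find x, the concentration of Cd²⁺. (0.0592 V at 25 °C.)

From the Nernst equation, log Q = n(E° − E)/0.0592 = 2(1.20 − 1.052)/0.0592 = 5.000, so Q = 1 × 10^5.
With Q = [Cd²⁺]/[Ag⁺]^2 and the known concentrations, [Cd²⁺] in the numerator gives [Cd²⁺] = 0.0036 M.

0.0036 M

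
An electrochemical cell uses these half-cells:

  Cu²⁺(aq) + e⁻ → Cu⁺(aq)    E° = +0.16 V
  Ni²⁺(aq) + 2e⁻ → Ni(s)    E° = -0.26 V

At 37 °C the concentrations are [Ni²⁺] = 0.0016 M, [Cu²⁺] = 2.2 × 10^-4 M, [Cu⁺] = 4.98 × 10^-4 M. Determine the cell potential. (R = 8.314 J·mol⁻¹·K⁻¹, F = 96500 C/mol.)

0.484 V

The Cu²⁺/Cu⁺ couple has the higher reduction potential and acts as the cathode, so E°_cell = +0.16 − (-0.26) = 0.42 V.
Balancing electrons gives n = 2; the reaction quotient is Q = [Ni²⁺]·[Cu⁺]^2/[Cu²⁺]^2 = 0.00820.
E = E° − (RT/nF) ln Q = 0.42 − (8.314×310)/(2×96500) × (-4.804) = 0.420 + 0.064 = 0.484 V.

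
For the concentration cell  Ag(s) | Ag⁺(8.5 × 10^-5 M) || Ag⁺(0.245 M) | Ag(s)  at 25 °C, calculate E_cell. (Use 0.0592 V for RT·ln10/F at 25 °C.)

Both half-cells are Ag⁺/Ag, so E°_cell = 0. The concentrated side is the cathode; the cell reaction moves Ag⁺ from high to low concentration with n = 1.
Q = [Ag⁺]_dilute/[Ag⁺]_conc = 8.5 × 10^-5/0.245 = 3.47 × 10^-4.
E = 0 − (0.0592/1) log Q = −(0.0592/1)(-3.460) = 0.2048 V.

0.20 V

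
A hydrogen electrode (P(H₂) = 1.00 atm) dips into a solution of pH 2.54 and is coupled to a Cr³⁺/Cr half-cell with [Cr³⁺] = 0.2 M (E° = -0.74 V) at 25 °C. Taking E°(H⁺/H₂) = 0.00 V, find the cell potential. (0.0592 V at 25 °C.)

The hydrogen couple is the cathode, so E°_cell = 0.74 V; n = 6.
[H⁺] = 10^(−2.54) = 0.0029 M, and Q = [Cr³⁺]^2·P(H₂)^3 / [H⁺]^6 = 6.95 × 10^13.
E = E° − (0.0592/6) log Q = 0.74 − (0.0592/6)(13.842) = 0.603 V.

0.60 V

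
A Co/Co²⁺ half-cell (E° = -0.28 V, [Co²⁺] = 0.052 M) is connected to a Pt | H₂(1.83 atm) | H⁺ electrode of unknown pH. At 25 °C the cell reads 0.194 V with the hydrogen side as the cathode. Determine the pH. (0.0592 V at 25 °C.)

pH = 1.96

E°_cell = 0.28 V and n = 2.
log Q = n(E° − E)/0.0592 = 2×(0.28 − 0.194)/0.0592 = 2.905.
With Q = [Co²⁺]·P(H₂) / [H⁺]^2, solving for [H⁺] gives log[H⁺] = -1.963, so pH = 1.96.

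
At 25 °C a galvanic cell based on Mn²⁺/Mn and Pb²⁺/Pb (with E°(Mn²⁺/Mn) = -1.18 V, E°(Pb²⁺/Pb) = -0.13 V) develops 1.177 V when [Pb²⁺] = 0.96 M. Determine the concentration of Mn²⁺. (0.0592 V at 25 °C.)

4.9 × 10^-5 M

From the Nernst equation, log Q = n(E° − E)/0.0592 = 2(1.05 − 1.177)/0.0592 = -4.291, so Q = 5.12 × 10^-5.
With Q = [Mn²⁺]/[Pb²⁺] and the known concentrations, [Mn²⁺] in the numerator gives [Mn²⁺] = 4.9 × 10^-5 M.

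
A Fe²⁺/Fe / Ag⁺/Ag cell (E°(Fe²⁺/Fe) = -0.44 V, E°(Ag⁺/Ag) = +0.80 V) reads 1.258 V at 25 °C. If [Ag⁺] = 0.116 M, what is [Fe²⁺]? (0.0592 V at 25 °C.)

From the Nernst equation, log Q = n(E° − E)/0.0592 = 2(1.24 − 1.258)/0.0592 = -0.608, so Q = 0.247.
With Q = [Fe²⁺]/[Ag⁺]^2 and the known concentrations, [Fe²⁺] in the numerator gives [Fe²⁺] = 0.0033 M.

0.0033 M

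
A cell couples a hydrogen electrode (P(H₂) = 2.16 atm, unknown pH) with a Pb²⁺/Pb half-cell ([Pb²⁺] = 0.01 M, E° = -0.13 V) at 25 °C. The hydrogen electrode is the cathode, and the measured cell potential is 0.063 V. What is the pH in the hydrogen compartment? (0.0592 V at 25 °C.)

E°_cell = 0.13 V and n = 2.
log Q = n(E° − E)/0.0592 = 2×(0.13 − 0.063)/0.0592 = 2.264.
With Q = [Pb²⁺]·P(H₂) / [H⁺]^2, solving for [H⁺] gives log[H⁺] = -1.965, so pH = 1.96.

pH = 1.96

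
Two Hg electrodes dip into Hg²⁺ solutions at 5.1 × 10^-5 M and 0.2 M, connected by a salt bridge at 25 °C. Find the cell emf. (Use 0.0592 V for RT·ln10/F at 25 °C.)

Both half-cells are Hg²⁺/Hg, so E°_cell = 0. The concentrated side is the cathode; the cell reaction moves Hg²⁺ from high to low concentration with n = 2.
Q = [Hg²⁺]_dilute/[Hg²⁺]_conc = 5.1 × 10^-5/0.2 = 2.55 × 10^-4.
E = 0 − (0.0592/2) log Q = −(0.0592/2)(-3.593) = 0.1064 V.

0.11 V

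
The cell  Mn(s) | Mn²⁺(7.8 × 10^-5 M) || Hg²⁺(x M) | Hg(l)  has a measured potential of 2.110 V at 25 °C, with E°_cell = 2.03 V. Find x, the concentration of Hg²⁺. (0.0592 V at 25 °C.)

0.039 M

From the Nernst equation, log Q = n(E° − E)/0.0592 = 2(2.03 − 2.110)/0.0592 = -2.703, so Q = 0.00198.
With Q = [Mn²⁺]/[Hg²⁺] and the known concentrations, [Hg²⁺] in the denominator gives [Hg²⁺] = 0.039 M.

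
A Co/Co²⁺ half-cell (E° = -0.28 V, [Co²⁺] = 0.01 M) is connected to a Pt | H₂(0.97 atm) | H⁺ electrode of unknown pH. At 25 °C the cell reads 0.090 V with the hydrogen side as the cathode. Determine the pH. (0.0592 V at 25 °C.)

pH = 4.22

E°_cell = 0.28 V and n = 2.
log Q = n(E° − E)/0.0592 = 2×(0.28 − 0.090)/0.0592 = 6.419.
With Q = [Co²⁺]·P(H₂) / [H⁺]^2, solving for [H⁺] gives log[H⁺] = -4.216, so pH = 4.22.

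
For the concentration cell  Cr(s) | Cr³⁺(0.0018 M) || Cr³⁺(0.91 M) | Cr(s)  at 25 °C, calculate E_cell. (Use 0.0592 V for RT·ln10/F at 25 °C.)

Both half-cells are Cr³⁺/Cr, so E°_cell = 0. The concentrated side is the cathode; the cell reaction moves Cr³⁺ from high to low concentration with n = 3.
Q = [Cr³⁺]_dilute/[Cr³⁺]_conc = 0.0018/0.91 = 0.00198.
E = 0 − (0.0592/3) log Q = −(0.0592/3)(-2.704) = 0.0534 V.

0.053 V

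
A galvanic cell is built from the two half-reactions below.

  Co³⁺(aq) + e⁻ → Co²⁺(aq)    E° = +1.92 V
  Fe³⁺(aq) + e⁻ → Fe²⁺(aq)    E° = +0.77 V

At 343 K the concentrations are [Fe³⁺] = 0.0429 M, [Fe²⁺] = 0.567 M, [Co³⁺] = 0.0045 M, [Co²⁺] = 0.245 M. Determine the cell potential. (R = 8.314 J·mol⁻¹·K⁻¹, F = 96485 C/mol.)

1.11 V

The Co³⁺/Co²⁺ couple has the higher reduction potential and acts as the cathode, so E°_cell = +1.92 − (+0.77) = 1.15 V.
Balancing electrons gives n = 1; the reaction quotient is Q = [Fe³⁺]·[Co²⁺]/([Fe²⁺]·[Co³⁺]) = 4.12.
E = E° − (RT/nF) ln Q = 1.15 − (8.314×343)/(1×96485) × (1.416) = 1.150 − 0.042 = 1.108 V.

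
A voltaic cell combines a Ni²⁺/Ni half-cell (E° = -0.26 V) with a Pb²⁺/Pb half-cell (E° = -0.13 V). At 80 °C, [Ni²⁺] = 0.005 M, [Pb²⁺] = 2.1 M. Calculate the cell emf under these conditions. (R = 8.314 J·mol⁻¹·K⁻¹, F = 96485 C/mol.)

0.222 V

The Pb²⁺/Pb couple has the higher reduction potential and acts as the cathode, so E°_cell = -0.13 − (-0.26) = 0.13 V.
Balancing electrons gives n = 2; the reaction quotient is Q = [Ni²⁺]/[Pb²⁺] = 0.00238.
E = E° − (RT/nF) ln Q = 0.13 − (8.314×353)/(2×96485) × (-6.040) = 0.130 + 0.092 = 0.222 V.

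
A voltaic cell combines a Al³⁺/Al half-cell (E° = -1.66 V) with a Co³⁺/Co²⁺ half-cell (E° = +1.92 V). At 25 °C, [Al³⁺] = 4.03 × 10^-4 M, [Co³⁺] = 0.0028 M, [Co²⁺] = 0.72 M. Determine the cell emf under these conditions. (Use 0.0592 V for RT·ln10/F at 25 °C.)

3.50 V

The Co³⁺/Co²⁺ couple has the higher reduction potential and acts as the cathode, so E°_cell = +1.92 − (-1.66) = 3.58 V.
Balancing electrons gives n = 3; the reaction quotient is Q = [Al³⁺]·[Co²⁺]^3/[Co³⁺]^3 = 6850.
At 25 °C, E = E° − (0.0592/n) log Q = 3.58 − (0.0592/3)(3.836) = 3.580 − 0.076 = 3.504 V.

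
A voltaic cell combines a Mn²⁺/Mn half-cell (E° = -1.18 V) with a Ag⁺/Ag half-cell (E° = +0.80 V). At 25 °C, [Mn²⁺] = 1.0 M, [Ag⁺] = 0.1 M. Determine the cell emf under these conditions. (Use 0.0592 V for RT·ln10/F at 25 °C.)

The Ag⁺/Ag couple has the higher reduction potential and acts as the cathode, so E°_cell = +0.80 − (-1.18) = 1.98 V.
Balancing electrons gives n = 2; the reaction quotient is Q = [Mn²⁺]/[Ag⁺]^2 = 100.
At 25 °C, E = E° − (0.0592/n) log Q = 1.98 − (0.0592/2)(2.000) = 1.980 − 0.059 = 1.921 V.

1.92 V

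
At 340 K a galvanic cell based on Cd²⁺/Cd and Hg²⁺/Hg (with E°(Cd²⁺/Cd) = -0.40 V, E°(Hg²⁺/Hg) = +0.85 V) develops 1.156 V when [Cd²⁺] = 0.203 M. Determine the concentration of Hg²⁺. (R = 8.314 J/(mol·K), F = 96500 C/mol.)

From the Nernst equation, ln Q = nF(E° − E)/RT = 2×96500×(1.25 − 1.156)/(8.314×340) = 6.418, so Q = 613.
With Q = [Cd²⁺]/[Hg²⁺] and the known concentrations, [Hg²⁺] in the denominator gives [Hg²⁺] = 3.3 × 10^-4 M.

3.3 × 10^-4 M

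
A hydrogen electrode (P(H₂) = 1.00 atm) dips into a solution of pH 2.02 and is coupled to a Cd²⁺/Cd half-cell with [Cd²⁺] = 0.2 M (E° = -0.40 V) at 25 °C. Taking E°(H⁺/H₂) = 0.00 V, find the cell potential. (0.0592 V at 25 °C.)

The hydrogen couple is the cathode, so E°_cell = 0.40 V; n = 2.
[H⁺] = 10^(−2.02) = 0.0095 M, and Q = [Cd²⁺]·P(H₂) / [H⁺]^2 = 2190.
E = E° − (0.0592/2) log Q = 0.40 − (0.0592/2)(3.341) = 0.301 V.

0.30 V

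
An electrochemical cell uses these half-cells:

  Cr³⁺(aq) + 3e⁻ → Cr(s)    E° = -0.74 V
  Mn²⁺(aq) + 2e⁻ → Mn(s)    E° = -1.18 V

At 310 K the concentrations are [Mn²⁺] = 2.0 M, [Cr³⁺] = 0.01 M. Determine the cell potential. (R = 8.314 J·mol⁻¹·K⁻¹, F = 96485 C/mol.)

The Cr³⁺/Cr couple has the higher reduction potential and acts as the cathode, so E°_cell = -0.74 − (-1.18) = 0.44 V.
Balancing electrons gives n = 6; the reaction quotient is Q = [Mn²⁺]^3/[Cr³⁺]^2 = 8 × 10^4.
E = E° − (RT/nF) ln Q = 0.44 − (8.314×310)/(6×96485) × (11.290) = 0.440 − 0.050 = 0.390 V.

0.390 V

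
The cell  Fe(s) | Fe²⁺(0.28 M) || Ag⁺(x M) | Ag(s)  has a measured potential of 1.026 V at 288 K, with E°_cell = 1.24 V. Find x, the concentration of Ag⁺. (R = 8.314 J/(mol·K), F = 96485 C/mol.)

From the Nernst equation, ln Q = nF(E° − E)/RT = 2×96485×(1.24 − 1.026)/(8.314×288) = 17.247, so Q = 3.09 × 10^7.
With Q = [Fe²⁺]/[Ag⁺]^2 and the known concentrations, [Ag⁺]^2 in the denominator gives [Ag⁺] = 9.5 × 10^-5 M.

9.5 × 10^-5 M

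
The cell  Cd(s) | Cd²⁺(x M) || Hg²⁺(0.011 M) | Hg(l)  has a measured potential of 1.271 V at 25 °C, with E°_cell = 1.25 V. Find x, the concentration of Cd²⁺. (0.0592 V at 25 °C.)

0.0021 M

From the Nernst equation, log Q = n(E° − E)/0.0592 = 2(1.25 − 1.271)/0.0592 = -0.709, so Q = 0.195.
With Q = [Cd²⁺]/[Hg²⁺] and the known concentrations, [Cd²⁺] in the numerator gives [Cd²⁺] = 0.0021 M.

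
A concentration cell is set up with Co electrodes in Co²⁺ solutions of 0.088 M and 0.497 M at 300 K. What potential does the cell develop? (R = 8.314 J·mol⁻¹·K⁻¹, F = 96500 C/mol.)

0.022 V

Both half-cells are Co²⁺/Co, so E°_cell = 0. The concentrated side is the cathode; the cell reaction moves Co²⁺ from high to low concentration with n = 2.
Q = [Co²⁺]_dilute/[Co²⁺]_conc = 0.088/0.497 = 0.177.
E = 0 − (RT/nF) ln Q = −((8.314×300)/(2×96500))(-1.731) = 0.0224 V.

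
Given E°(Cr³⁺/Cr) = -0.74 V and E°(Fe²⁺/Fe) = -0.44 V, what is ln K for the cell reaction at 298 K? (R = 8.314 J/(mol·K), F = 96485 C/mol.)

E°_cell = -0.44 − (-0.74) = 0.30 V, with n = 6 electrons transferred.
At equilibrium E = 0, so the Nernst equation gives ln K = nFE°/RT = (6)(96485)(0.30)/((8.314)(298)) = 70.10.

ln K = 70.1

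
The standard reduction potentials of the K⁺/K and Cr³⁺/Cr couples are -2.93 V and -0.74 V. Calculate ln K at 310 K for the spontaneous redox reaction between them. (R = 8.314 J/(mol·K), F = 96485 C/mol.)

ln K = 246.0

E°_cell = -0.74 − (-2.93) = 2.19 V, with n = 3 electrons transferred.
At equilibrium E = 0, so the Nernst equation gives ln K = nFE°/RT = (3)(96485)(2.19)/((8.314)(310)) = 245.95.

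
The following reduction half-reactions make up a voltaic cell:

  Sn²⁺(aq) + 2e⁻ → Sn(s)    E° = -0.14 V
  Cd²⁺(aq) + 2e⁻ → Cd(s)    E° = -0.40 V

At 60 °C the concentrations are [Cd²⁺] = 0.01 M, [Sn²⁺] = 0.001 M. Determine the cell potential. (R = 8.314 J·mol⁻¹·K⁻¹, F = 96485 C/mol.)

0.227 V

The Sn²⁺/Sn couple has the higher reduction potential and acts as the cathode, so E°_cell = -0.14 − (-0.40) = 0.26 V.
Balancing electrons gives n = 2; the reaction quotient is Q = [Cd²⁺]/[Sn²⁺] = 10.0.
E = E° − (RT/nF) ln Q = 0.26 − (8.314×333)/(2×96485) × (2.303) = 0.260 − 0.033 = 0.227 V.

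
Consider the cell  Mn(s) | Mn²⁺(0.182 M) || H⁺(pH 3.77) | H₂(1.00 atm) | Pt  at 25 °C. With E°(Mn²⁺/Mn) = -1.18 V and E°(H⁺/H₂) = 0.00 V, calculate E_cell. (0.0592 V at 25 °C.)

The hydrogen couple is the cathode, so E°_cell = 1.18 V; n = 2.
[H⁺] = 10^(−3.77) = 1.7 × 10^-4 M, and Q = [Mn²⁺]·P(H₂) / [H⁺]^2 = 6.31 × 10^6.
E = E° − (0.0592/2) log Q = 1.18 − (0.0592/2)(6.800) = 0.979 V.

0.98 V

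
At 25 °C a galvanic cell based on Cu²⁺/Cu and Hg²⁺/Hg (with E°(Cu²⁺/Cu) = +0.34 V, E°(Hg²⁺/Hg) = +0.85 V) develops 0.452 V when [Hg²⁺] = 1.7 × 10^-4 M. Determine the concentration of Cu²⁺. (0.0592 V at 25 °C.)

0.015 M

From the Nernst equation, log Q = n(E° − E)/0.0592 = 2(0.51 − 0.452)/0.0592 = 1.959, so Q = 91.1.
With Q = [Cu²⁺]/[Hg²⁺] and the known concentrations, [Cu²⁺] in the numerator gives [Cu²⁺] = 0.015 M.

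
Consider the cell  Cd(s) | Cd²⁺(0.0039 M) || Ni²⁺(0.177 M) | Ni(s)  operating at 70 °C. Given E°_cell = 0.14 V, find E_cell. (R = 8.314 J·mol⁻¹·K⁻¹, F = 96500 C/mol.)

0.196 V

Balancing electrons gives n = 2; the reaction quotient is Q = [Cd²⁺]/[Ni²⁺] = 0.0220.
E = E° − (RT/nF) ln Q = 0.14 − (8.314×343)/(2×96500) × (-3.815) = 0.140 + 0.056 = 0.196 V.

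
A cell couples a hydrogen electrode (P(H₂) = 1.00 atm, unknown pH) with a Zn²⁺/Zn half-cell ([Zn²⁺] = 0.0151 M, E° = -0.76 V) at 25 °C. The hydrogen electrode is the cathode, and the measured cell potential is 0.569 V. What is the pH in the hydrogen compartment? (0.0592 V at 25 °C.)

E°_cell = 0.76 V and n = 2.
log Q = n(E° − E)/0.0592 = 2×(0.76 − 0.569)/0.0592 = 6.453.
With Q = [Zn²⁺]·P(H₂) / [H⁺]^2, solving for [H⁺] gives log[H⁺] = -4.137, so pH = 4.14.

pH = 4.14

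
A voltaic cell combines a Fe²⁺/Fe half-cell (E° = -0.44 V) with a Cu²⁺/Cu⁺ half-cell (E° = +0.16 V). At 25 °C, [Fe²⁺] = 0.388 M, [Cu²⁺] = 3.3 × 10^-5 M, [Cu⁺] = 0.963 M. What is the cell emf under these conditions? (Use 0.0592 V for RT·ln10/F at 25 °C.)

The Cu²⁺/Cu⁺ couple has the higher reduction potential and acts as the cathode, so E°_cell = +0.16 − (-0.44) = 0.60 V.
Balancing electrons gives n = 2; the reaction quotient is Q = [Fe²⁺]·[Cu⁺]^2/[Cu²⁺]^2 = 3.3 × 10^8.
At 25 °C, E = E° − (0.0592/n) log Q = 0.60 − (0.0592/2)(8.519) = 0.600 − 0.252 = 0.348 V.

0.348 V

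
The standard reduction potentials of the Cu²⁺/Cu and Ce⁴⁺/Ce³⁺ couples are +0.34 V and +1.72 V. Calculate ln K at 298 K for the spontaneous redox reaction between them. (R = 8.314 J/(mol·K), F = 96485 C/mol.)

E°_cell = +1.72 − (+0.34) = 1.38 V, with n = 2 electrons transferred.
At equilibrium E = 0, so the Nernst equation gives ln K = nFE°/RT = (2)(96485)(1.38)/((8.314)(298)) = 107.48.

ln K = 107.5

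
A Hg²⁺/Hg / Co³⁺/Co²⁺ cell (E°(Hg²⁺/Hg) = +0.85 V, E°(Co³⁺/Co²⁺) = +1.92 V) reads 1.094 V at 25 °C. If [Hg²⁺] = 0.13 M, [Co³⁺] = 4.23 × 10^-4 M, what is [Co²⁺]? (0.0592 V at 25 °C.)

4.6 × 10^-4 M

From the Nernst equation, log Q = n(E° − E)/0.0592 = 2(1.07 − 1.094)/0.0592 = -0.811, so Q = 0.155.
With Q = [Hg²⁺]·[Co²⁺]^2/[Co³⁺]^2 and the known concentrations, [Co²⁺]^2 in the numerator gives [Co²⁺] = 4.6 × 10^-4 M.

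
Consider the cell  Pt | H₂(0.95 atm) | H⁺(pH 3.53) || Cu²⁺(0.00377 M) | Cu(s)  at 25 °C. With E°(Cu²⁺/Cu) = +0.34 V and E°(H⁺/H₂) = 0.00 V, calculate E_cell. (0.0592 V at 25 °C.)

0.48 V

The Cu²⁺/Cu couple is the cathode, so E°_cell = 0.34 V; n = 2.
[H⁺] = 10^(−3.53) = 3 × 10^-4 M, and Q = [H⁺]^2 / ([Cu²⁺]·P(H₂)) = 2.43 × 10^-5.
E = E° − (0.0592/2) log Q = 0.34 − (0.0592/2)(-4.614) = 0.477 V.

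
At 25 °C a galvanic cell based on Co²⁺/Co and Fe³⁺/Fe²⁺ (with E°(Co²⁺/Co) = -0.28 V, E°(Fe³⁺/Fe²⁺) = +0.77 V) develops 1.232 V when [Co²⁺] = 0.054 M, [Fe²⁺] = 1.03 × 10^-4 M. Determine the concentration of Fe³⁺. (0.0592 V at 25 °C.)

From the Nernst equation, log Q = n(E° − E)/0.0592 = 2(1.05 − 1.232)/0.0592 = -6.149, so Q = 7.1 × 10^-7.
With Q = [Co²⁺]·[Fe²⁺]^2/[Fe³⁺]^2 and the known concentrations, [Fe³⁺]^2 in the denominator gives [Fe³⁺] = 0.028 M.

0.028 M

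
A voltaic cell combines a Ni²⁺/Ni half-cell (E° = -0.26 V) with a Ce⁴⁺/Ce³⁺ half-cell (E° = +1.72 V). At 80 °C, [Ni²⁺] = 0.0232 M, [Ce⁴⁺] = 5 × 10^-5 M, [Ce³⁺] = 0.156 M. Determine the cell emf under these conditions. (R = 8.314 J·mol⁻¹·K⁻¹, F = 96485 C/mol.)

1.79 V

The Ce⁴⁺/Ce³⁺ couple has the higher reduction potential and acts as the cathode, so E°_cell = +1.72 − (-0.26) = 1.98 V.
Balancing electrons gives n = 2; the reaction quotient is Q = [Ni²⁺]·[Ce³⁺]^2/[Ce⁴⁺]^2 = 2.26 × 10^5.
E = E° − (RT/nF) ln Q = 1.98 − (8.314×353)/(2×96485) × (12.328) = 1.980 − 0.187 = 1.793 V.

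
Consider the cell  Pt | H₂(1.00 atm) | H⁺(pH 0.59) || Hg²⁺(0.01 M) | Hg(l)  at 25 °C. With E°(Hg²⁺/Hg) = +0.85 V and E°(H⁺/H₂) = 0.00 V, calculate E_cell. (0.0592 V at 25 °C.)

The Hg²⁺/Hg couple is the cathode, so E°_cell = 0.85 V; n = 2.
[H⁺] = 10^(−0.59) = 0.26 M, and Q = [H⁺]^2 / ([Hg²⁺]·P(H₂)) = 6.61.
E = E° − (0.0592/2) log Q = 0.85 − (0.0592/2)(0.820) = 0.826 V.

0.83 V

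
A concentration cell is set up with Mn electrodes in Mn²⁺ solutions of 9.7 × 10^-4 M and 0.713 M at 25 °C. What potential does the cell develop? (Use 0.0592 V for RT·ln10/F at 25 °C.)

0.085 V

Both half-cells are Mn²⁺/Mn, so E°_cell = 0. The concentrated side is the cathode; the cell reaction moves Mn²⁺ from high to low concentration with n = 2.
Q = [Mn²⁺]_dilute/[Mn²⁺]_conc = 9.7 × 10^-4/0.713 = 0.00136.
E = 0 − (0.0592/2) log Q = −(0.0592/2)(-2.866) = 0.0848 V.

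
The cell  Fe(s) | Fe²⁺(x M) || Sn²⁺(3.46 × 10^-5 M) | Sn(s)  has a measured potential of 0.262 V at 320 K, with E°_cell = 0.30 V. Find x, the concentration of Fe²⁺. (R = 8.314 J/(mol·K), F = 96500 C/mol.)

5.4 × 10^-4 M

From the Nernst equation, ln Q = nF(E° − E)/RT = 2×96500×(0.30 − 0.262)/(8.314×320) = 2.757, so Q = 15.7.
With Q = [Fe²⁺]/[Sn²⁺] and the known concentrations, [Fe²⁺] in the numerator gives [Fe²⁺] = 5.4 × 10^-4 M.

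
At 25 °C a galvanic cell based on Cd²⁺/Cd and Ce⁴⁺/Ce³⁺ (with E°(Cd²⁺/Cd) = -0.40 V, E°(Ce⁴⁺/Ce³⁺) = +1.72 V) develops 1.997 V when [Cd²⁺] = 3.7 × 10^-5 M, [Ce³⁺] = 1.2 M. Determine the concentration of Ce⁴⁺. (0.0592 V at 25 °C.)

6.1 × 10^-5 M

From the Nernst equation, log Q = n(E° − E)/0.0592 = 2(2.12 − 1.997)/0.0592 = 4.155, so Q = 1.43 × 10^4.
With Q = [Cd²⁺]·[Ce³⁺]^2/[Ce⁴⁺]^2 and the known concentrations, [Ce⁴⁺]^2 in the denominator gives [Ce⁴⁺] = 6.1 × 10^-5 M.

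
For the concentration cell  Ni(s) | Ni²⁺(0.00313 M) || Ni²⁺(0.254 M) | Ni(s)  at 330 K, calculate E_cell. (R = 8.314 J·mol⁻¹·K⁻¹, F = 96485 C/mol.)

Both half-cells are Ni²⁺/Ni, so E°_cell = 0. The concentrated side is the cathode; the cell reaction moves Ni²⁺ from high to low concentration with n = 2.
Q = [Ni²⁺]_dilute/[Ni²⁺]_conc = 0.00313/0.254 = 0.0123.
E = 0 − (RT/nF) ln Q = −((8.314×330)/(2×96485))(-4.396) = 0.0625 V.

0.063 V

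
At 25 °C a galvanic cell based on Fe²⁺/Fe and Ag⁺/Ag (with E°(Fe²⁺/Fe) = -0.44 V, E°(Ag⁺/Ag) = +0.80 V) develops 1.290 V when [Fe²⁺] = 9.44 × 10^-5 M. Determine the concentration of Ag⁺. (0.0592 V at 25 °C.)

0.068 M

From the Nernst equation, log Q = n(E° − E)/0.0592 = 2(1.24 − 1.290)/0.0592 = -1.689, so Q = 0.0205.
With Q = [Fe²⁺]/[Ag⁺]^2 and the known concentrations, [Ag⁺]^2 in the denominator gives [Ag⁺] = 0.068 M.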